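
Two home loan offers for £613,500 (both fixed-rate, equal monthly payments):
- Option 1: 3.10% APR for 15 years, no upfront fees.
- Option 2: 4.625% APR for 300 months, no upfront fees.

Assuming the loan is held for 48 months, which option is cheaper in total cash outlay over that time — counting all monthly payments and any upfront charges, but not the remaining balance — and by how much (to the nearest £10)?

Option 1: at 3.10% the monthly rate is 0.0025833, so the payment is 613,500 × 0.0025833 / (1 − 1.0025833^−180) = £4,266.29.
Option 2: monthly rate = 4.625%/12 = 0.0038542; payment = 613,500 × 0.0038542 / (1 − (1+0.0038542)^−300) = £3,453.71.
Over 48 months: Option 1 costs 48 × £4,266.29 = £204,781.92; Option 2 costs 48 × £3,453.71 = £165,778.08.
Option 2 is cheaper by £204,781.92 − £165,778.08 = £39,003.84.

Option 2 by £39,000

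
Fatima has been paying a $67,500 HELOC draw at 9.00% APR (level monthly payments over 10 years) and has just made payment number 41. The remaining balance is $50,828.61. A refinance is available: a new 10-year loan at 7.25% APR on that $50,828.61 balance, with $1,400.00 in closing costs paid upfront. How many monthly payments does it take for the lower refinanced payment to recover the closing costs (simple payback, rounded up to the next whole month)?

Current payment = 67,500 × 9%/12 / (1 − (1+0.0075000)^−120) = $855.06.
Refinanced payment = 50,828.61 × 0.0060417 / (1 − (1+0.0060417)^−120) = $596.73.
Monthly savings = $855.06 − $596.73 = $258.33.
Break-even = $1,400.00 / $258.33 = 5.42 → 6 months.

6 months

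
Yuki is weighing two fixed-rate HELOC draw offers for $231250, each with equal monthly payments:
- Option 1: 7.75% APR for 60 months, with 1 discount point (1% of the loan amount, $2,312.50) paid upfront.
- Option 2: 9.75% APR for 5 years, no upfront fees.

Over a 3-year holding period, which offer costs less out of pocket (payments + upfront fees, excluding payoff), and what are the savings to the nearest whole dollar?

Option 1 by $5,740

Option 1: at 7.75% the monthly rate is 0.0064583, so the payment is 231,250 × 0.0064583 / (1 − 1.0064583^−60) = $4,661.30.
Option 2: monthly rate = 9.75%/12 = 0.0081250; payment = 231,250 × 0.0081250 / (1 − (1+0.0081250)^−60) = $4,884.98.
Over 36 months: Option 1 costs 36 × $4,661.30 + $2,312.50 = $170,119.30; Option 2 costs 36 × $4,884.98 = $175,859.28.
Option 1 is cheaper by $175,859.28 − $170,119.30 = $5,739.98.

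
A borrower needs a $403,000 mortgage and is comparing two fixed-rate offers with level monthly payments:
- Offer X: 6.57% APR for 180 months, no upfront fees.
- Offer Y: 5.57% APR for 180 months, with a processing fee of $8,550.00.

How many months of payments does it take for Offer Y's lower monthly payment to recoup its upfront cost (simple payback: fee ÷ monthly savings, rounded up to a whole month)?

Offer X: monthly rate = 6.57%/12 = 0.0054750; payment = 403,000 × 0.0054750 / (1 − (1+0.0054750)^−180) = $3,526.09.
Offer Y: at 5.57% the monthly rate is 0.0046417, so the payment is 403,000 × 0.0046417 / (1 − 1.0046417^−180) = $3,307.84.
Monthly savings = $3,526.09 − $3,307.84 = $218.25.
Break-even = $8,550.00 / $218.25 = 39.18 → 40 months.

40 months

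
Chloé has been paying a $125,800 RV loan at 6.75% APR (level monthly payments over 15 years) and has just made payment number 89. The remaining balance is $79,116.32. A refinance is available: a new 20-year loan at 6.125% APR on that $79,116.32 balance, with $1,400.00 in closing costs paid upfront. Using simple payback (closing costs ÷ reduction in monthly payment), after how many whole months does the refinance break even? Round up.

3 months

Current payment = 125,800 × 6.75%/12 / (1 − (1+0.0056250)^−180) = $1,113.22.
Refinanced payment = 79,116.32 × 0.0051042 / (1 − (1+0.0051042)^−240) = $572.53.
Monthly savings = $1,113.22 − $572.53 = $540.69.
Break-even = $1,400.00 / $540.69 = 2.59 → 3 months.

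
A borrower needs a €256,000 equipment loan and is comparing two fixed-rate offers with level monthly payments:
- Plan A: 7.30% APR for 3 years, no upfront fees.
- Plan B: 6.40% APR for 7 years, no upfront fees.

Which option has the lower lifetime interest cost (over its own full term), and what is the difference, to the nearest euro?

Plan A: monthly rate = 7.3%/12 = 0.0060833; payment = 256,000 × 0.0060833 / (1 − (1+0.0060833)^−36) = €7,939.70.
Total interest on Plan A = 36 × €7,939.70 − €256,000 = €29,829.20.
Plan B: at 6.40% the monthly rate is 0.0053333, so the payment is 256,000 × 0.0053333 / (1 − 1.0053333^−84) = €3,789.07.
Total interest on Plan B = 84 × €3,789.07 − €256,000 = €62,281.88.
Plan A is lower by €32,452.68.

Plan A by €32,453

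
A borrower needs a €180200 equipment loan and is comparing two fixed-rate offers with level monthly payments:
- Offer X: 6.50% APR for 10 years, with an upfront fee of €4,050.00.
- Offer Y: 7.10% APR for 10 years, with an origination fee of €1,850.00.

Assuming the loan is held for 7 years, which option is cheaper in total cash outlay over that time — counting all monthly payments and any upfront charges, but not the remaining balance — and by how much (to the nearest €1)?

Offer X by €2,457

Offer X: monthly rate = 6.5%/12 = 0.0054167; payment = 180,200 × 0.0054167 / (1 − (1+0.0054167)^−120) = €2,046.13.
Offer Y: monthly rate = 7.1%/12 = 0.0059167; payment = 180,200 × 0.0059167 / (1 − (1+0.0059167)^−120) = €2,101.57.
Over 84 months: Offer X costs 84 × €2,046.13 + €4,050.00 = €175,924.92; Offer Y costs 84 × €2,101.57 + €1,850.00 = €178,381.88.
Offer X is cheaper by €178,381.88 − €175,924.92 = €2,456.96.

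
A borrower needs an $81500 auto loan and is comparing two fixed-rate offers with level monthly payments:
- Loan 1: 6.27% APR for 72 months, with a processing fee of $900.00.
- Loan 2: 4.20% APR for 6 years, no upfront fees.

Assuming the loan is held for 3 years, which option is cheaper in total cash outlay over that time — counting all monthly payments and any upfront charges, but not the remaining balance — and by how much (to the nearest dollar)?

Loan 2 by $3,729

Loan 1: monthly rate = 6.27%/12 = 0.0052250; payment = 81,500 × 0.0052250 / (1 − (1+0.0052250)^−72) = $1,361.10.
Loan 2: at 4.20% the monthly rate is 0.0035000, so the payment is 81,500 × 0.0035000 / (1 − 1.0035000^−72) = $1,282.52.
Over 36 months: Loan 1 costs 36 × $1,361.10 + $900.00 = $49,899.60; Loan 2 costs 36 × $1,282.52 = $46,170.72.
Loan 2 is cheaper by $49,899.60 − $46,170.72 = $3,728.88.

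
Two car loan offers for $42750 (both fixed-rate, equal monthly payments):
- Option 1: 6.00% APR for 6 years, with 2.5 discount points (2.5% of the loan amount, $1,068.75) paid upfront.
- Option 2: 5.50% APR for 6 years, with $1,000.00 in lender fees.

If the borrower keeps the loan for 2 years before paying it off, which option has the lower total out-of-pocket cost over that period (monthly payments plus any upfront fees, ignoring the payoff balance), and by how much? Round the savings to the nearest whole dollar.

Option 2 by $310

Option 1: at 6.00% the monthly rate is 0.0050000, so the payment is 42,750 × 0.0050000 / (1 − 1.0050000^−72) = $708.49.
Option 2: at 5.50% the monthly rate is 0.0045833, so the payment is 42,750 × 0.0045833 / (1 − 1.0045833^−72) = $698.44.
Over 24 months: Option 1 costs 24 × $708.49 + $1,068.75 = $18,072.51; Option 2 costs 24 × $698.44 + $1,000.00 = $17,762.56.
Option 2 is cheaper by $18,072.51 − $17,762.56 = $309.95.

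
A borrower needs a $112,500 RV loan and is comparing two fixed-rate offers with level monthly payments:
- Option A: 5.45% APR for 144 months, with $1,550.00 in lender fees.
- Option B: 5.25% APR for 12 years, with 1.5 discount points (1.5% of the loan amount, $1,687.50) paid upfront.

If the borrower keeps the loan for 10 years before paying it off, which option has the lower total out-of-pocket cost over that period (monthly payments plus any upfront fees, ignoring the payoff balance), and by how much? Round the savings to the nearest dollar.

Option B by $1,232

Option A: monthly rate = 5.45%/12 = 0.0045417; payment = 112,500 × 0.0045417 / (1 − (1+0.0045417)^−144) = $1,066.08.
Option B: at 5.25% the monthly rate is 0.0043750, so the payment is 112,500 × 0.0043750 / (1 − 1.0043750^−144) = $1,054.67.
Over 120 months: Option A costs 120 × $1,066.08 + $1,550.00 = $129,479.60; Option B costs 120 × $1,054.67 + $1,687.50 = $128,247.90.
Option B is cheaper by $129,479.60 − $128,247.90 = $1,231.70.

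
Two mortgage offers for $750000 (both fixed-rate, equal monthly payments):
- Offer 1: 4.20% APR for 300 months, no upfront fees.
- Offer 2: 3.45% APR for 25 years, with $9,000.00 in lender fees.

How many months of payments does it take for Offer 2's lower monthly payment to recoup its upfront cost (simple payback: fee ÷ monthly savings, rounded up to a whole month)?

30 months

Offer 1: at 4.20% the monthly rate is 0.0035000, so the payment is 750,000 × 0.0035000 / (1 − 1.0035000^−300) = $4,042.07.
Offer 2: monthly rate = 3.45%/12 = 0.0028750; payment = 750,000 × 0.0028750 / (1 − (1+0.0028750)^−300) = $3,734.60.
Monthly savings = $4,042.07 − $3,734.60 = $307.47.
Break-even = $9,000.00 / $307.47 = 29.27 → 30 months.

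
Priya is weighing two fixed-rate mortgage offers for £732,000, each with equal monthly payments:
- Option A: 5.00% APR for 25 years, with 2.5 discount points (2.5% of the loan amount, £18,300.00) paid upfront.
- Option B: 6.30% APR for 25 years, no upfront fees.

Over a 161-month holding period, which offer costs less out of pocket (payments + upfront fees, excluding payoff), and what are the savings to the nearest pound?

Option A: monthly rate = 5%/12 = 0.0041667; payment = 732,000 × 0.0041667 / (1 − (1+0.0041667)^−300) = £4,279.20.
Option B: at 6.30% the monthly rate is 0.0052500, so the payment is 732,000 × 0.0052500 / (1 − 1.0052500^−300) = £4,851.43.
Over 161 months: Option A costs 161 × £4,279.20 + £18,300.00 = £707,251.20; Option B costs 161 × £4,851.43 = £781,080.23.
Option A is cheaper by £781,080.23 − £707,251.20 = £73,829.03.

Option A by £73,829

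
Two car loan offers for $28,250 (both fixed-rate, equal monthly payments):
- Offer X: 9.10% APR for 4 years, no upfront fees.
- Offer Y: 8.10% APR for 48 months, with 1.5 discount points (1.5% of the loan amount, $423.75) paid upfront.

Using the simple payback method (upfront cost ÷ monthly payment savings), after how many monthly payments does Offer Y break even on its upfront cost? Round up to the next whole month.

Offer X: at 9.10% the monthly rate is 0.0075833, so the payment is 28,250 × 0.0075833 / (1 − 1.0075833^−48) = $704.34.
Offer Y: at 8.10% the monthly rate is 0.0067500, so the payment is 28,250 × 0.0067500 / (1 − 1.0067500^−48) = $690.99.
Monthly savings = $704.34 − $690.99 = $13.35.
Break-even = $423.75 / $13.35 = 31.74 → 32 months.

32 months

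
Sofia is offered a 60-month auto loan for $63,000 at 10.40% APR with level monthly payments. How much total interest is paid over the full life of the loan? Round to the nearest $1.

Monthly rate = 10.4%/12 = 0.0086667; payment = 63,000 × 0.0086667 / (1 − (1+0.0086667)^−60) = $1,351.00.
Total paid = 60 × $1,351.00 = $81,060.00; interest = $81,060.00 − $63,000 = $18,060.00.

$18,060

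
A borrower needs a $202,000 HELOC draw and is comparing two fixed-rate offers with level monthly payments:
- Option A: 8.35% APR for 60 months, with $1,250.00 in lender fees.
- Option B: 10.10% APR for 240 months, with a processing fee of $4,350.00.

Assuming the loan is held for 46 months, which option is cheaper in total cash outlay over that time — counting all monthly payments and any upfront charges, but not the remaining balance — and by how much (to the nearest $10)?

Option B by $96,580

Option A: monthly rate = 8.35%/12 = 0.0069583; payment = 202,000 × 0.0069583 / (1 − (1+0.0069583)^−60) = $4,129.75.
Option B: at 10.10% the monthly rate is 0.0084167, so the payment is 202,000 × 0.0084167 / (1 − 1.0084167^−240) = $1,962.75.
Over 46 months: Option A costs 46 × $4,129.75 + $1,250.00 = $191,218.50; Option B costs 46 × $1,962.75 + $4,350.00 = $94,636.50.
Option B is cheaper by $191,218.50 − $94,636.50 = $96,582.00.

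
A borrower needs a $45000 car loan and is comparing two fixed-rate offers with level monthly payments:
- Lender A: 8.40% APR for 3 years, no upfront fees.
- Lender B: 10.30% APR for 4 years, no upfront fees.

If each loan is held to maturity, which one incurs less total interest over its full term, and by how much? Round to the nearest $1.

Lender A: monthly rate = 8.4%/12 = 0.0070000; payment = 45,000 × 0.0070000 / (1 − (1+0.0070000)^−36) = $1,418.45.
Total interest on Lender A = 36 × $1,418.45 − $45,000 = $6,064.20.
Lender B: monthly rate = 10.3%/12 = 0.0085833; payment = 45,000 × 0.0085833 / (1 − (1+0.0085833)^−48) = $1,147.81.
Total interest on Lender B = 48 × $1,147.81 − $45,000 = $10,094.88.
Lender A is lower by $4,030.68.

Lender A by $4,031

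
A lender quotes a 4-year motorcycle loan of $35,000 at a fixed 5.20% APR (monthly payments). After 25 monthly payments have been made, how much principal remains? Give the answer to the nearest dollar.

With monthly rate i = 5.2%/12 = 0.0043333, the balance after k of n payments is P · [(1+i)^n − (1+i)^k] / [(1+i)^n − 1].
(1+0.0043333)^48 = 1.23066002 and (1+0.0043333)^25 = 1.11415836, so the balance is 35,000 × (1.23066002 − 1.11415836) / (1.23066002 − 1) = $17,677.78.

$17,678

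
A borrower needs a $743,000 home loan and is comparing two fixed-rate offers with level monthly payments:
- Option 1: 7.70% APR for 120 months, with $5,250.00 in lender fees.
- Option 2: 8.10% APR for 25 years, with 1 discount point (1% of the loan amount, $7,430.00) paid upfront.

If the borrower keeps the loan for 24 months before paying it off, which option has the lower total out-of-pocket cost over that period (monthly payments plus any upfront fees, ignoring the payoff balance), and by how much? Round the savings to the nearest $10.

Option 2 by $72,540

Option 1: at 7.70% the monthly rate is 0.0064167, so the payment is 743,000 × 0.0064167 / (1 − 1.0064167^−120) = $8,897.29.
Option 2: at 8.10% the monthly rate is 0.0067500, so the payment is 743,000 × 0.0067500 / (1 − 1.0067500^−300) = $5,783.90.
Over 24 months: Option 1 costs 24 × $8,897.29 + $5,250.00 = $218,784.96; Option 2 costs 24 × $5,783.90 + $7,430.00 = $146,243.60.
Option 2 is cheaper by $218,784.96 − $146,243.60 = $72,541.36.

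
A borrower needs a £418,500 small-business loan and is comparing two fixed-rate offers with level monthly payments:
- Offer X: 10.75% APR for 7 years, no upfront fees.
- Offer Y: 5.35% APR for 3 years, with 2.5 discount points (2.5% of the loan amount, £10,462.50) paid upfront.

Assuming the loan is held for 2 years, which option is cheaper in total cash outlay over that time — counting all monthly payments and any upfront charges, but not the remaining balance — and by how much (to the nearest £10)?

Offer X by £142,410

Offer X: at 10.75% the monthly rate is 0.0089583, so the payment is 418,500 × 0.0089583 / (1 − 1.0089583^−84) = £7,110.85.
Offer Y: monthly rate = 5.35%/12 = 0.0044583; payment = 418,500 × 0.0044583 / (1 − (1+0.0044583)^−36) = £12,608.69.
Over 24 months: Offer X costs 24 × £7,110.85 = £170,660.40; Offer Y costs 24 × £12,608.69 + £10,462.50 = £313,071.06.
Offer X is cheaper by £313,071.06 − £170,660.40 = £142,410.66.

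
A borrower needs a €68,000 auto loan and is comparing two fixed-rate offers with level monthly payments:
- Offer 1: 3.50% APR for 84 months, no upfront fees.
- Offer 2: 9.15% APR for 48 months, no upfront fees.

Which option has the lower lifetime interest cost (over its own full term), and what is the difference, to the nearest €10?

Offer 1 by €4,690

Offer 1: at 3.50% the monthly rate is 0.0029167, so the payment is 68,000 × 0.0029167 / (1 − 1.0029167^−84) = €913.91.
Total interest on Offer 1 = 84 × €913.91 − €68,000 = €8,768.44.
Offer 2: monthly rate = 9.15%/12 = 0.0076250; payment = 68,000 × 0.0076250 / (1 − (1+0.0076250)^−48) = €1,697.03.
Total interest on Offer 2 = 48 × €1,697.03 − €68,000 = €13,457.44.
Offer 1 is lower by €4,689.00.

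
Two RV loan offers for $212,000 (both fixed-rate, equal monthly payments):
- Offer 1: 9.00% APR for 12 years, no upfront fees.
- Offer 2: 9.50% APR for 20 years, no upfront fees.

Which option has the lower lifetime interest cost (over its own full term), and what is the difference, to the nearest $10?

Offer 1: at 9.00% the monthly rate is 0.0075000, so the payment is 212,000 × 0.0075000 / (1 − 1.0075000^−144) = $2,412.63.
Total interest on Offer 1 = 144 × $2,412.63 − $212,000 = $135,418.72.
Offer 2: monthly rate = 9.5%/12 = 0.0079167; payment = 212,000 × 0.0079167 / (1 − (1+0.0079167)^−240) = $1,976.12.
Total interest on Offer 2 = 240 × $1,976.12 − $212,000 = $262,268.80.
Offer 1 is lower by $126,850.08.

Offer 1 by $126,850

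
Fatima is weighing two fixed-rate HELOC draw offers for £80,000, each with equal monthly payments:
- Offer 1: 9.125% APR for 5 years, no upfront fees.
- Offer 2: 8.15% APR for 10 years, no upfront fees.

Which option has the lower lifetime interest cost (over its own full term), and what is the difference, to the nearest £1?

Offer 1: monthly rate = 9.125%/12 = 0.0076042; payment = 80,000 × 0.0076042 / (1 − (1+0.0076042)^−60) = £1,665.53.
Total interest on Offer 1 = 60 × £1,665.53 − £80,000 = £19,931.80.
Offer 2: at 8.15% the monthly rate is 0.0067917, so the payment is 80,000 × 0.0067917 / (1 − 1.0067917^−120) = £976.97.
Total interest on Offer 2 = 120 × £976.97 − £80,000 = £37,236.40.
Offer 1 is lower by £17,304.60.

Offer 1 by £17,305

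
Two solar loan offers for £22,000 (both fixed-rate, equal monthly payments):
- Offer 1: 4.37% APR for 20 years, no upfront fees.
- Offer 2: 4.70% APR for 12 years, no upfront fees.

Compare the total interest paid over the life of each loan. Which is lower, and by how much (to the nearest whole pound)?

Offer 1: monthly rate = 4.37%/12 = 0.0036417; payment = 22,000 × 0.0036417 / (1 − (1+0.0036417)^−240) = £137.64.
Total interest on Offer 1 = 240 × £137.64 − £22,000 = £11,033.60.
Offer 2: monthly rate = 4.7%/12 = 0.0039167; payment = 22,000 × 0.0039167 / (1 − (1+0.0039167)^−144) = £200.18.
Total interest on Offer 2 = 144 × £200.18 − £22,000 = £6,825.92.
Offer 2 is lower by £4,207.68.

Offer 2 by £4,208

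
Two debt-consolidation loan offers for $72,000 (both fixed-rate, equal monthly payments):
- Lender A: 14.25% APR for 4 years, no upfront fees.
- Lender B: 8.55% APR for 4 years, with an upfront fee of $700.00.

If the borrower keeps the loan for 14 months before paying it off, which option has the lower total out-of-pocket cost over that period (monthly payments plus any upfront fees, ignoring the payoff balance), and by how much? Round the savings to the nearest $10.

Lender A: at 14.25% the monthly rate is 0.0118750, so the payment is 72,000 × 0.0118750 / (1 − 1.0118750^−48) = $1,976.55.
Lender B: monthly rate = 8.55%/12 = 0.0071250; payment = 72,000 × 0.0071250 / (1 − (1+0.0071250)^−48) = $1,776.38.
Over 14 months: Lender A costs 14 × $1,976.55 = $27,671.70; Lender B costs 14 × $1,776.38 + $700.00 = $25,569.32.
Lender B is cheaper by $27,671.70 − $25,569.32 = $2,102.38.

Lender B by $2,100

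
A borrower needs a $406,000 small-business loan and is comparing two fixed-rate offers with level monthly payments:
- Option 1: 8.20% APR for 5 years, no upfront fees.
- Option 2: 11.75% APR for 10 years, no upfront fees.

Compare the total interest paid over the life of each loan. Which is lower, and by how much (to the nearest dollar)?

Option 1 by $195,700

Option 1: at 8.20% the monthly rate is 0.0068333, so the payment is 406,000 × 0.0068333 / (1 − 1.0068333^−60) = $8,271.13.
Total interest on Option 1 = 60 × $8,271.13 − $406,000 = $90,267.80.
Option 2: at 11.75% the monthly rate is 0.0097917, so the payment is 406,000 × 0.0097917 / (1 − 1.0097917^−120) = $5,766.40.
Total interest on Option 2 = 120 × $5,766.40 − $406,000 = $285,968.00.
Option 1 is lower by $195,700.20.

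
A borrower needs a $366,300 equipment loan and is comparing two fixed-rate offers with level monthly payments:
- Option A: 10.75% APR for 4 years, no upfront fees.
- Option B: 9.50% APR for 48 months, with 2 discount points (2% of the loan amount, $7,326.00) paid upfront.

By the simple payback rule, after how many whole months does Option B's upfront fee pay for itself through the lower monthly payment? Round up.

Option A: at 10.75% the monthly rate is 0.0089583, so the payment is 366,300 × 0.0089583 / (1 − 1.0089583^−48) = $9,422.80.
Option B: at 9.50% the monthly rate is 0.0079167, so the payment is 366,300 × 0.0079167 / (1 − 1.0079167^−48) = $9,202.60.
Monthly savings = $9,422.80 − $9,202.60 = $220.20.
Break-even = $7,326.00 / $220.20 = 33.27 → 34 months.

34 months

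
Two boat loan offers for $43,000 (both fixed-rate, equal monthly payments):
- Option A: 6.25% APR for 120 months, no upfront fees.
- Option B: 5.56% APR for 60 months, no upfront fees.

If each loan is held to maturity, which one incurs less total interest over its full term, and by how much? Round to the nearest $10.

Option A: monthly rate = 6.25%/12 = 0.0052083; payment = 43,000 × 0.0052083 / (1 − (1+0.0052083)^−120) = $482.80.
Total interest on Option A = 120 × $482.80 − $43,000 = $14,936.00.
Option B: at 5.56% the monthly rate is 0.0046333, so the payment is 43,000 × 0.0046333 / (1 − 1.0046333^−60) = $822.54.
Total interest on Option B = 60 × $822.54 − $43,000 = $6,352.40.
Option B is lower by $8,583.60.

Option B by $8,580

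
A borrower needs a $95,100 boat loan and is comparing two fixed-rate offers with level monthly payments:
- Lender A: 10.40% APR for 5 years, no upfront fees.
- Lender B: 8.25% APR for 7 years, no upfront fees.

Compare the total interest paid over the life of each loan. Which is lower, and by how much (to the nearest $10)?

Lender A by $3,140

Lender A: at 10.40% the monthly rate is 0.0086667, so the payment is 95,100 × 0.0086667 / (1 − 1.0086667^−60) = $2,039.36.
Total interest on Lender A = 60 × $2,039.36 − $95,100 = $27,261.60.
Lender B: at 8.25% the monthly rate is 0.0068750, so the payment is 95,100 × 0.0068750 / (1 − 1.0068750^−84) = $1,494.12.
Total interest on Lender B = 84 × $1,494.12 − $95,100 = $30,406.08.
Lender A is lower by $3,144.48.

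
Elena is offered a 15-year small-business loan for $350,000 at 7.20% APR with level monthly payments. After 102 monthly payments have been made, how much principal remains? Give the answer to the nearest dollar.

$197,942

With monthly rate i = 7.2%/12 = 0.0060000, the balance after k of n payments is P · [(1+i)^n − (1+i)^k] / [(1+i)^n − 1].
(1+0.0060000)^180 = 2.93519210 and (1+0.0060000)^102 = 1.84074671, so the balance is 350,000 × (2.93519210 − 1.84074671) / (2.93519210 − 1) = $197,942.05.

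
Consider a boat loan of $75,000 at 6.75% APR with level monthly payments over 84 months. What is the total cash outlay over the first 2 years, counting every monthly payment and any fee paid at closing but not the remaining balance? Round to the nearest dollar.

At 6.75% the monthly rate is 0.0056250, so the payment is 75,000 × 0.0056250 / (1 − 1.0056250^−84) = $1,122.81.
Total outlay = 24 × $1,122.81 = $26,947.44.

$26,947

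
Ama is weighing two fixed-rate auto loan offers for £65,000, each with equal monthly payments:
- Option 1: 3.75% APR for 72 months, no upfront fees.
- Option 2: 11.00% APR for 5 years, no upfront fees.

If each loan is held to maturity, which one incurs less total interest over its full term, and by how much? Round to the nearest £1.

Option 1: monthly rate = 3.75%/12 = 0.0031250; payment = 65,000 × 0.0031250 / (1 − (1+0.0031250)^−72) = £1,009.55.
Total interest on Option 1 = 72 × £1,009.55 − £65,000 = £7,687.60.
Option 2: at 11.00% the monthly rate is 0.0091667, so the payment is 65,000 × 0.0091667 / (1 − 1.0091667^−60) = £1,413.26.
Total interest on Option 2 = 60 × £1,413.26 − £65,000 = £19,795.60.
Option 1 is lower by £12,108.00.

Option 1 by £12,108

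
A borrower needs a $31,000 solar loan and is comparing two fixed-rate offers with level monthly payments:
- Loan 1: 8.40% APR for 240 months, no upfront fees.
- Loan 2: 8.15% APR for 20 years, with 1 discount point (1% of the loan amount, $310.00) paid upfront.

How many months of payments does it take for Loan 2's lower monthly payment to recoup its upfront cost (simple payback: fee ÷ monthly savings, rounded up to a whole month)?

Loan 1: monthly rate = 8.4%/12 = 0.0070000; payment = 31,000 × 0.0070000 / (1 − (1+0.0070000)^−240) = $267.07.
Loan 2: at 8.15% the monthly rate is 0.0067917, so the payment is 31,000 × 0.0067917 / (1 − 1.0067917^−240) = $262.20.
Monthly savings = $267.07 − $262.20 = $4.87.
Break-even = $310.00 / $4.87 = 63.66 → 64 months.

64 months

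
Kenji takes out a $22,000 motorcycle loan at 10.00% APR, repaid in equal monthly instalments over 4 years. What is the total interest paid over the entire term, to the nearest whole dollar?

$4,783

Monthly rate = 10%/12 = 0.0083333; payment = 22,000 × 0.0083333 / (1 − (1+0.0083333)^−48) = $557.98.
Total paid = 48 × $557.98 = $26,783.04; interest = $26,783.04 − $22,000 = $4,783.04.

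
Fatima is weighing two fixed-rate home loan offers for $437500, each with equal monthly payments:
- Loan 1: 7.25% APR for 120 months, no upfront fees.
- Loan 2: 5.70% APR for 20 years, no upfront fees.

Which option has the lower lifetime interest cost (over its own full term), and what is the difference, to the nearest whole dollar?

Loan 1: at 7.25% the monthly rate is 0.0060417, so the payment is 437,500 × 0.0060417 / (1 − 1.0060417^−120) = $5,136.30.
Total interest on Loan 1 = 120 × $5,136.30 − $437,500 = $178,856.00.
Loan 2: monthly rate = 5.7%/12 = 0.0047500; payment = 437,500 × 0.0047500 / (1 − (1+0.0047500)^−240) = $3,059.14.
Total interest on Loan 2 = 240 × $3,059.14 − $437,500 = $296,693.60.
Loan 1 is lower by $117,837.60.

Loan 1 by $117,838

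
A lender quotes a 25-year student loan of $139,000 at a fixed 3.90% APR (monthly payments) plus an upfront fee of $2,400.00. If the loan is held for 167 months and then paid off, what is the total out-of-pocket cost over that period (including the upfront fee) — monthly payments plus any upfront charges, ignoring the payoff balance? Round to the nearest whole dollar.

At 3.90% the monthly rate is 0.0032500, so the payment is 139,000 × 0.0032500 / (1 − 1.0032500^−300) = $726.04.
Total outlay = 167 × $726.04 + $2,400.00 = $123,648.68.

$123,649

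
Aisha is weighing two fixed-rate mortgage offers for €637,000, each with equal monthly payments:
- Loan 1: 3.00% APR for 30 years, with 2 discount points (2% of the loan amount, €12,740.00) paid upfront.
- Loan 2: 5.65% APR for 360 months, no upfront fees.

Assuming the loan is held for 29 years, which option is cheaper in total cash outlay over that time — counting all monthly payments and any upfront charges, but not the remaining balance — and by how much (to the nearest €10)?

Loan 1: at 3.00% the monthly rate is 0.0025000, so the payment is 637,000 × 0.0025000 / (1 − 1.0025000^−360) = €2,685.62.
Loan 2: at 5.65% the monthly rate is 0.0047083, so the payment is 637,000 × 0.0047083 / (1 − 1.0047083^−360) = €3,676.99.
Over 348 months: Loan 1 costs 348 × €2,685.62 + €12,740.00 = €947,335.76; Loan 2 costs 348 × €3,676.99 = €1,279,592.52.
Loan 1 is cheaper by €1,279,592.52 − €947,335.76 = €332,256.76.

Loan 1 by €332,260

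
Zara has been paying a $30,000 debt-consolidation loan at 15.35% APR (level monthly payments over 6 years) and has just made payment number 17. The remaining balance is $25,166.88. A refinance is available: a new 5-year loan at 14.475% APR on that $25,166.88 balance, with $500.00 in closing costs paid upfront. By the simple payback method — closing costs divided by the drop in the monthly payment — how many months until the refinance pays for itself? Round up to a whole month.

11 months

Current payment = 30,000 × 15.35%/12 / (1 − (1+0.0127917)^−72) = $640.07.
Refinanced payment = 25,166.88 × 0.0120625 / (1 − (1+0.0120625)^−60) = $591.81.
Monthly savings = $640.07 − $591.81 = $48.26.
Break-even = $500.00 / $48.26 = 10.36 → 11 months.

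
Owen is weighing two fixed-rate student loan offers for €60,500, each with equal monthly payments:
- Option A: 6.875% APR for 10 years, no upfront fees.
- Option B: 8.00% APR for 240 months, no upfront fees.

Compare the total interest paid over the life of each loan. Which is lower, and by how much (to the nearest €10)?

Option A by €37,620

Option A: monthly rate = 6.875%/12 = 0.0057292; payment = 60,500 × 0.0057292 / (1 − (1+0.0057292)^−120) = €698.56.
Total interest on Option A = 120 × €698.56 − €60,500 = €23,327.20.
Option B: at 8.00% the monthly rate is 0.0066667, so the payment is 60,500 × 0.0066667 / (1 − 1.0066667^−240) = €506.05.
Total interest on Option B = 240 × €506.05 − €60,500 = €60,952.00.
Option A is lower by €37,624.80.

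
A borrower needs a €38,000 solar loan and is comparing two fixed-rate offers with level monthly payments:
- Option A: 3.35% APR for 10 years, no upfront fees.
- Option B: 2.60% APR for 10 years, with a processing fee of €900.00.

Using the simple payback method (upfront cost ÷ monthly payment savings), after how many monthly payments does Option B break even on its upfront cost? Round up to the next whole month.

Option A: at 3.35% the monthly rate is 0.0027917, so the payment is 38,000 × 0.0027917 / (1 − 1.0027917^−120) = €373.10.
Option B: monthly rate = 2.6%/12 = 0.0021667; payment = 38,000 × 0.0021667 / (1 − (1+0.0021667)^−120) = €359.96.
Monthly savings = €373.10 − €359.96 = €13.14.
Break-even = €900.00 / €13.14 = 68.49 → 69 months.

69 months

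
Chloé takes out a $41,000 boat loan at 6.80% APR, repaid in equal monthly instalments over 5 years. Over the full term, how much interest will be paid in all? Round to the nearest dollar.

At 6.80% the monthly rate is 0.0056667, so the payment is 41,000 × 0.0056667 / (1 − 1.0056667^−60) = $807.99.
Total paid = 60 × $807.99 = $48,479.40; interest = $48,479.40 − $41,000 = $7,479.40.

$7,479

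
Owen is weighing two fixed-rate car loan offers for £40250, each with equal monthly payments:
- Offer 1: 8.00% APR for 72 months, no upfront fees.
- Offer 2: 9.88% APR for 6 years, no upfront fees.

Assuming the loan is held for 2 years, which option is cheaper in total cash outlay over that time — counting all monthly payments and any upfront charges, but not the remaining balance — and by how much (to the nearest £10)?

Offer 1 by £900

Offer 1: monthly rate = 8%/12 = 0.0066667; payment = 40,250 × 0.0066667 / (1 − (1+0.0066667)^−72) = £705.71.
Offer 2: monthly rate = 9.88%/12 = 0.0082333; payment = 40,250 × 0.0082333 / (1 − (1+0.0082333)^−72) = £743.23.
Over 24 months: Offer 1 costs 24 × £705.71 = £16,937.04; Offer 2 costs 24 × £743.23 = £17,837.52.
Offer 1 is cheaper by £17,837.52 − £16,937.04 = £900.48.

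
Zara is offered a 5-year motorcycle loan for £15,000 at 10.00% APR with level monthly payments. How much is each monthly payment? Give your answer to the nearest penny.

£318.71

At 10.00% the monthly rate is 0.0083333, so the payment is 15,000 × 0.0083333 / (1 − 1.0083333^−60) = £318.71.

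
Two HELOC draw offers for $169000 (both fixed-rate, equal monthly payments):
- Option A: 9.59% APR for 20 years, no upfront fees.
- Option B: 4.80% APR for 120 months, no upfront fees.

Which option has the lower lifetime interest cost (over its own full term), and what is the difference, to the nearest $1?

Option A: at 9.59% the monthly rate is 0.0079917, so the payment is 169,000 × 0.0079917 / (1 − 1.0079917^−240) = $1,585.25.
Total interest on Option A = 240 × $1,585.25 − $169,000 = $211,460.00.
Option B: at 4.80% the monthly rate is 0.0040000, so the payment is 169,000 × 0.0040000 / (1 − 1.0040000^−120) = $1,776.03.
Total interest on Option B = 120 × $1,776.03 − $169,000 = $44,123.60.
Option B is lower by $167,336.40.

Option B by $167,336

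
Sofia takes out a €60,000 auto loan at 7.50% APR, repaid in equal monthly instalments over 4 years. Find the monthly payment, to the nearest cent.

€1,450.73

Monthly rate = 7.5%/12 = 0.0062500; payment = 60,000 × 0.0062500 / (1 − (1+0.0062500)^−48) = €1,450.73.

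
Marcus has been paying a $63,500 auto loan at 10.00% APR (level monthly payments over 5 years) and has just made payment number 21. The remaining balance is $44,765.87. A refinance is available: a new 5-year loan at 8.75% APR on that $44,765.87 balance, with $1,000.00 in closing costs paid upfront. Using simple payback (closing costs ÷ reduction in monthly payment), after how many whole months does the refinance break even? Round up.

3 months

Current payment = 63,500 × 10%/12 / (1 − (1+0.0083333)^−60) = $1,349.19.
Refinanced payment = 44,765.87 × 0.0072917 / (1 − (1+0.0072917)^−60) = $923.84.
Monthly savings = $1,349.19 − $923.84 = $425.35.
Break-even = $1,000.00 / $425.35 = 2.35 → 3 months.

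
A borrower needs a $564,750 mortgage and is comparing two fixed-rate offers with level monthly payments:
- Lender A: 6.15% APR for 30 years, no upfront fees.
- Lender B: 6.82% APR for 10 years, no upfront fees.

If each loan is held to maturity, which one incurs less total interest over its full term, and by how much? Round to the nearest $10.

Lender B by $458,030

Lender A: at 6.15% the monthly rate is 0.0051250, so the payment is 564,750 × 0.0051250 / (1 − 1.0051250^−360) = $3,440.62.
Total interest on Lender A = 360 × $3,440.62 − $564,750 = $673,873.20.
Lender B: monthly rate = 6.82%/12 = 0.0056833; payment = 564,750 × 0.0056833 / (1 − (1+0.0056833)^−120) = $6,504.95.
Total interest on Lender B = 120 × $6,504.95 − $564,750 = $215,844.00.
Lender B is lower by $458,029.20.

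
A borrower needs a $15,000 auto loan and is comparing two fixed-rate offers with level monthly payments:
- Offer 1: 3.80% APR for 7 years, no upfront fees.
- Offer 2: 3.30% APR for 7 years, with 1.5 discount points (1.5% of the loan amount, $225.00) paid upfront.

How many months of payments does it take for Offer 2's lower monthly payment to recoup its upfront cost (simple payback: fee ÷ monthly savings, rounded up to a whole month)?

Offer 1: monthly rate = 3.8%/12 = 0.0031667; payment = 15,000 × 0.0031667 / (1 − (1+0.0031667)^−84) = $203.65.
Offer 2: monthly rate = 3.3%/12 = 0.0027500; payment = 15,000 × 0.0027500 / (1 − (1+0.0027500)^−84) = $200.23.
Monthly savings = $203.65 − $200.23 = $3.42.
Break-even = $225.00 / $3.42 = 65.79 → 66 months.

66 months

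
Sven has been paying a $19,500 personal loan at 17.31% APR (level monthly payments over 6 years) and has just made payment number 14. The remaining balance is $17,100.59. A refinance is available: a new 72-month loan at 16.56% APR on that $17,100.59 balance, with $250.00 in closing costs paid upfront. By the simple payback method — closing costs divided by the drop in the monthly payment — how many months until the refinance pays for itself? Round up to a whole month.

5 months

Current payment = 19,500 × 17.31%/12 / (1 − (1+0.0144250)^−72) = $437.18.
Refinanced payment = 17,100.59 × 0.0138000 / (1 − (1+0.0138000)^−72) = $376.24.
Monthly savings = $437.18 − $376.24 = $60.94.
Break-even = $250.00 / $60.94 = 4.10 → 5 months.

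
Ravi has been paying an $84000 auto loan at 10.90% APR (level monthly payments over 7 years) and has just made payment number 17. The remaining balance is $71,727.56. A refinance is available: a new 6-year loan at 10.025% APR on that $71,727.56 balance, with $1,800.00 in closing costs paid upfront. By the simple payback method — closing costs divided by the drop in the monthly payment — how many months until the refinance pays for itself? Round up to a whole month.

Current payment = 84,000 × 10.9%/12 / (1 − (1+0.0090833)^−84) = $1,433.87.
Refinanced payment = 71,727.56 × 0.0083542 / (1 − (1+0.0083542)^−72) = $1,329.72.
Monthly savings = $1,433.87 − $1,329.72 = $104.15.
Break-even = $1,800.00 / $104.15 = 17.28 → 18 months.

18 months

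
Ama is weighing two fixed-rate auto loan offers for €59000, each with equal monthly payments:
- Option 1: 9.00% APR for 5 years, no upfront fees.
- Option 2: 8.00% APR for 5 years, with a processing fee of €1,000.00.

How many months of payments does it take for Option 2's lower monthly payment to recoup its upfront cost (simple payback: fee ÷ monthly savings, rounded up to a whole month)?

Option 1: at 9.00% the monthly rate is 0.0075000, so the payment is 59,000 × 0.0075000 / (1 − 1.0075000^−60) = €1,224.74.
Option 2: monthly rate = 8%/12 = 0.0066667; payment = 59,000 × 0.0066667 / (1 − (1+0.0066667)^−60) = €1,196.31.
Monthly savings = €1,224.74 − €1,196.31 = €28.43.
Break-even = €1,000.00 / €28.43 = 35.17 → 36 months.

36 months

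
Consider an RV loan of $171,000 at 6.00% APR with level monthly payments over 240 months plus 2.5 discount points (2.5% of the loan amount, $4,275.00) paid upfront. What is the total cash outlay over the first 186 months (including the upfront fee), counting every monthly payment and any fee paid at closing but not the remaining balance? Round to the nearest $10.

Monthly rate = 6%/12 = 0.0050000; payment = 171,000 × 0.0050000 / (1 − (1+0.0050000)^−240) = $1,225.10.
Total outlay = 186 × $1,225.10 + $4,275.00 = $232,143.60.

$232,140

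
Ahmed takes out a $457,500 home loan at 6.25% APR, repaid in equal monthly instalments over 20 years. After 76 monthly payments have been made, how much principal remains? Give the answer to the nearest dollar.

$368,161

With monthly rate i = 6.25%/12 = 0.0052083, the balance after k of n payments is P · [(1+i)^n − (1+i)^k] / [(1+i)^n − 1].
(1+0.0052083)^240 = 3.47903881 and (1+0.0052083)^76 = 1.48409637, so the balance is 457,500 × (3.47903881 − 1.48409637) / (3.47903881 − 1) = $368,161.31.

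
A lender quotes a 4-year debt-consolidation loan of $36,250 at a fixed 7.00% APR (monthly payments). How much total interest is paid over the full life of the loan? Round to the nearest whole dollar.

Monthly rate = 7%/12 = 0.0058333; payment = 36,250 × 0.0058333 / (1 − (1+0.0058333)^−48) = $868.05.
Total paid = 48 × $868.05 = $41,666.40; interest = $41,666.40 − $36,250 = $5,416.40.

$5,416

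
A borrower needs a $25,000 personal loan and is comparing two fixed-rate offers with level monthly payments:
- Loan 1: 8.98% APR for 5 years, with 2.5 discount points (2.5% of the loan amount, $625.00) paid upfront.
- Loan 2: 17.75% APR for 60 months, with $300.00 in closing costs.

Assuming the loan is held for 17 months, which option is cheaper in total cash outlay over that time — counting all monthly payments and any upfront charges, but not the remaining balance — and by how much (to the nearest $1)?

Loan 1: monthly rate = 8.98%/12 = 0.0074833; payment = 25,000 × 0.0074833 / (1 − (1+0.0074833)^−60) = $518.72.
Loan 2: at 17.75% the monthly rate is 0.0147917, so the payment is 25,000 × 0.0147917 / (1 − 1.0147917^−60) = $631.44.
Over 17 months: Loan 1 costs 17 × $518.72 + $625.00 = $9,443.24; Loan 2 costs 17 × $631.44 + $300.00 = $11,034.48.
Loan 1 is cheaper by $11,034.48 − $9,443.24 = $1,591.24.

Loan 1 by $1,591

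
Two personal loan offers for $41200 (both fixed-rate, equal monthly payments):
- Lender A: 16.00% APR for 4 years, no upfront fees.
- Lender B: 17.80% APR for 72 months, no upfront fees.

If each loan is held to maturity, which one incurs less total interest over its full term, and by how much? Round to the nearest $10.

Lender A: at 16.00% the monthly rate is 0.0133333, so the payment is 41,200 × 0.0133333 / (1 − 1.0133333^−48) = $1,167.62.
Total interest on Lender A = 48 × $1,167.62 − $41,200 = $14,845.76.
Lender B: at 17.80% the monthly rate is 0.0148333, so the payment is 41,200 × 0.0148333 / (1 − 1.0148333^−72) = $935.03.
Total interest on Lender B = 72 × $935.03 − $41,200 = $26,122.16.
Lender A is lower by $11,276.40.

Lender A by $11,280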